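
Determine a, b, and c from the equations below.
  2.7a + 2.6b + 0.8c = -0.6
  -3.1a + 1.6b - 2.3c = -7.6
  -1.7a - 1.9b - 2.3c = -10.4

Row-reduce the augmented matrix:
R1 ← R1 / (27/10).
R2 ← R2 + 31/10·R1.
R3 ← R3 + 17/10·R1.
R2 ← R2 / (619/135).
R1 ← R1 − 26/27·R2.
R3 ← R3 + 71/270·R2.
R3 ← R3 / (-23219/12380).
R1 ← R1 − 363/619·R3.
R2 ← R2 + 373/1238·R3.
Reading off the reduced rows gives a = -2, b = 0, c = 6.

a = -2, b = 0, c = 6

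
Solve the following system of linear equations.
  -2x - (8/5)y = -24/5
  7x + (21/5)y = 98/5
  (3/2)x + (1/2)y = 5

Row-reduce the augmented matrix:
R1 ← R1 / (-2).
R2 ← R2 − 7·R1.
R3 ← R3 − 3/2·R1.
R2 ← R2 / (-7/5).
R1 ← R1 − 4/5·R2.
R3 ← R3 + 7/10·R2.
R3 reduces to 0 = 0, so the extra equation is consistent.
Reading off the reduced rows gives x = 4, y = -2.

x = 4, y = -2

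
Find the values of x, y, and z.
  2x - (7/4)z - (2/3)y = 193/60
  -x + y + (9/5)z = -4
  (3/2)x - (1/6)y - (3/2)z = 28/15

x = 0, y = -11/5, z = -1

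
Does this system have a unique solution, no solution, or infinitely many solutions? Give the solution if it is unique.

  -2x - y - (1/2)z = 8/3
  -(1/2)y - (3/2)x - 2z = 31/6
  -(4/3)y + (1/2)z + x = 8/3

Row-reduce the augmented matrix:
R1 ← R1 / (-2).
R2 ← R2 + 3/2·R1.
R3 ← R3 − 1·R1.
R2 ← R2 / (1/4).
R1 ← R1 − 1/2·R2.
R3 ← R3 + 11/6·R2.
R3 ← R3 / (-35/3).
R1 ← R1 − 7/2·R3.
R2 ← R2 + 13/2·R3.
Reading off the reduced rows gives x = 1/2, y = -5/2, z = -7/3.

x = 1/2, y = -5/2, z = -7/3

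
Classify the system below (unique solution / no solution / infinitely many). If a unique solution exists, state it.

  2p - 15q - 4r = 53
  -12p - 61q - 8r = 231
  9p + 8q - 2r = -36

infinitely many solutions

Row-reduce:
R1 ← R1 / (2).
R2 ← R2 + 12·R1.
R3 ← R3 − 9·R1.
R2 ← R2 / (-151).
R1 ← R1 + 15/2·R2.
R3 ← R3 − 151/2·R2.
Rank is 2 with 3 unknowns, leaving r free.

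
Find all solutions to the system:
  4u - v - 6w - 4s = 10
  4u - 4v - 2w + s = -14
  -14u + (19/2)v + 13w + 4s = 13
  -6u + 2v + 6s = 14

Row-reduce:
R1 ← R1 / (4).
R2 ← R2 − 4·R1.
R3 ← R3 + 14·R1.
R4 ← R4 + 6·R1.
R2 ← R2 / (-3).
R1 ← R1 + 1/4·R2.
R3 ← R3 − 6·R2.
R4 ← R4 − 1/2·R2.
Swap R3 and R4.
R3 ← R3 / (-25/3).
R1 ← R1 + 11/6·R3.
R2 ← R2 + 4/3·R3.
Rank is 3 with 4 unknowns, leaving s free.

infinitely many solutions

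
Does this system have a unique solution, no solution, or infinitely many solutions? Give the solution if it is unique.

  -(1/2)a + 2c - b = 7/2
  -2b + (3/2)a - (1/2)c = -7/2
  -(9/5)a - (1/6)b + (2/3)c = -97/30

Row-reduce the augmented matrix:
R1 ← R1 / (-1/2).
R2 ← R2 − 3/2·R1.
R3 ← R3 + 9/5·R1.
R2 ← R2 / (-5).
R1 ← R1 − 2·R2.
R3 ← R3 − 103/30·R2.
R3 ← R3 / (-827/300).
R1 ← R1 + 9/5·R3.
R2 ← R2 + 11/10·R3.
Reading off the reduced rows gives a = 3, b = 3, c = 4.

a = 3, b = 3, c = 4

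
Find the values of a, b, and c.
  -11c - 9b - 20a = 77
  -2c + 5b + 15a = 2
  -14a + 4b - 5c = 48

a = -1, b = 1, c = -6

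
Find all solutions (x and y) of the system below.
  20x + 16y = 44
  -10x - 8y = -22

infinitely many solutions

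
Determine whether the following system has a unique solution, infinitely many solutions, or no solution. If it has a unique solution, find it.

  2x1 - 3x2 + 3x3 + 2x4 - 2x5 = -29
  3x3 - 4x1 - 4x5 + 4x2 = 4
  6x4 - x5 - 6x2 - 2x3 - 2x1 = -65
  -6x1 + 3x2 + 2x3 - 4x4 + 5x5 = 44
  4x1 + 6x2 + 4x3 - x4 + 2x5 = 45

x1 = 1, x2 = 5, x3 = 0, x4 = -5, x5 = 3

Row-reduce the augmented matrix:
R1 ← R1 / (2).
R2 ← R2 + 4·R1.
R3 ← R3 + 2·R1.
R4 ← R4 + 6·R1.
R5 ← R5 − 4·R1.
R2 ← R2 / (-2).
R1 ← R1 + 3/2·R2.
R3 ← R3 + 9·R2.
R4 ← R4 + 6·R2.
R5 ← R5 − 12·R2.
R3 ← R3 / (-79/2).
R1 ← R1 + 21/4·R3.
R2 ← R2 + 9/2·R3.
R4 ← R4 + 16·R3.
R5 ← R5 − 52·R3.
R4 ← R4 / (-470/79).
R1 ← R1 + 53/79·R4.
R2 ← R2 + 68/79·R4.
R3 ← R3 − 20/79·R4.
R5 ← R5 − 461/79·R4.
R5 ← R5 / (5119/470).
R1 ← R1 + 111/235·R5.
R2 ← R2 + 271/235·R5.
R3 ← R3 + 20/47·R5.
R4 ← R4 + 761/470·R5.
Reading off the reduced rows gives x1 = 1, x2 = 5, x3 = 0, x4 = -5, x5 = 3.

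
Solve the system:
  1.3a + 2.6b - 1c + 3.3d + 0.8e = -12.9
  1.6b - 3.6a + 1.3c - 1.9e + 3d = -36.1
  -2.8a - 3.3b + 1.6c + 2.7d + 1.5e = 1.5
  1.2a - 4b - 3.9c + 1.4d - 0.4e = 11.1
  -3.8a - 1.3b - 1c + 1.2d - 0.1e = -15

Row-reduce the augmented matrix:
R1 ← R1 / (13/10).
R2 ← R2 + 18/5·R1.
R3 ← R3 + 14/5·R1.
R4 ← R4 − 6/5·R1.
R5 ← R5 + 19/5·R1.
R2 ← R2 / (44/5).
R1 ← R1 − 2·R2.
R3 ← R3 − 23/10·R2.
R4 ← R4 + 32/5·R2.
R5 ← R5 − 63/10·R2.
R3 ← R3 / (-1943/11440).
R1 ← R1 + 249/572·R3.
R2 ← R2 + 191/1144·R3.
R4 ← R4 + 89/22·R3.
R5 ← R5 + 32847/11440·R3.
R4 ← R4 / (-293120/1943).
R1 ← R1 + 33471/1943·R4.
R2 ← R2 + 9993/1943·R4.
R3 ← R3 + 75906/1943·R4.
R5 ← R5 + 2137551/19430·R4.
R5 ← R5 / (24235407/5862400).
R1 ← R1 − 668287/586240·R5.
R2 ← R2 + 275639/586240·R5.
R3 ← R3 − 327041/293120·R5.
R4 ← R4 − 294231/586240·R5.
Reading off the reduced rows gives a = 4, b = -4, c = 1, d = -3, e = 4.

a = 4, b = -4, c = 1, d = -3, e = 4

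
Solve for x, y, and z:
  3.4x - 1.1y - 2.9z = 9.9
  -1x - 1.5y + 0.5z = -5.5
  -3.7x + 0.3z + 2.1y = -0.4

Row-reduce the augmented matrix:
R1 ← R1 / (17/5).
R2 ← R2 + 1·R1.
R3 ← R3 + 37/10·R1.
R2 ← R2 / (-31/17).
R1 ← R1 + 11/34·R2.
R3 ← R3 − 307/340·R2.
R3 ← R3 / (-1879/620).
R1 ← R1 + 49/62·R3.
R2 ← R2 − 6/31·R3.
Reading off the reduced rows gives x = 1, y = 2, z = -3.

x = 1, y = 2, z = -3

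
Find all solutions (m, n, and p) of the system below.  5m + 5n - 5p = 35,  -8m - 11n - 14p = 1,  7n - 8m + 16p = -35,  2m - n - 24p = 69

Row-reduce:
R1 ← R1 / (5).
R2 ← R2 + 8·R1.
R3 ← R3 + 8·R1.
R4 ← R4 − 2·R1.
R2 ← R2 / (-3).
R1 ← R1 − 1·R2.
R3 ← R3 − 15·R2.
R4 ← R4 + 3·R2.
R3 ← R3 / (-102).
R1 ← R1 + 25/3·R3.
R2 ← R2 − 22/3·R3.
Row 4 reduces to 0 = -2, a contradiction. The system is inconsistent.

no solution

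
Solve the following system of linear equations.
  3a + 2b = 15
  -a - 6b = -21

a = 3, b = 3

Row-reduce the augmented matrix:
R1 ← R1 / (3).
R2 ← R2 + 1·R1.
R2 ← R2 / (-16/3).
R1 ← R1 − 2/3·R2.
Reading off the reduced rows gives a = 3, b = 3.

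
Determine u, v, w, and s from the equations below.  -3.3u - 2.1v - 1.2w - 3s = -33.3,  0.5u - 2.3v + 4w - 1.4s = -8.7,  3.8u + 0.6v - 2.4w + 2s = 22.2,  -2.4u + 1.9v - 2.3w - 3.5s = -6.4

Row-reduce the augmented matrix:
R1 ← R1 / (-33/10).
R2 ← R2 − 1/2·R1.
R3 ← R3 − 19/5·R1.
R4 ← R4 + 12/5·R1.
R2 ← R2 / (-144/55).
R1 ← R1 − 7/11·R2.
R3 ← R3 + 20/11·R2.
R4 ← R4 − 377/110·R2.
R3 ← R3 / (-193/30).
R1 ← R1 − 31/24·R3.
R2 ← R2 + 35/24·R3.
R4 ← R4 − 857/240·R3.
R4 ← R4 / (-3704/965).
R1 ← R1 − 82/193·R4.
R2 ← R2 − 144/193·R4.
R3 ← R3 − 5/193·R4.
Reading off the reduced rows gives u = 5, v = 6, w = 1, s = 1.

u = 5, v = 6, w = 1, s = 1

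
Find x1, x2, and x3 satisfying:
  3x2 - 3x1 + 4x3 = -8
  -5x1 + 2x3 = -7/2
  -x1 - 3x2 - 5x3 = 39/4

x1 = 0, x2 = -1/3, x3 = -7/4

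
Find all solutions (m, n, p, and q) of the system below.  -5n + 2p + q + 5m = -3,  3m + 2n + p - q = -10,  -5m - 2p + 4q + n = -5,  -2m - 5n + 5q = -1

m = -2, n = -3, p = -2, q = -4

Row-reduce the augmented matrix:
R1 ← R1 / (5).
R2 ← R2 − 3·R1.
R3 ← R3 + 5·R1.
R4 ← R4 + 2·R1.
R2 ← R2 / (5).
R1 ← R1 + 1·R2.
R3 ← R3 + 4·R2.
R4 ← R4 + 7·R2.
R3 ← R3 / (-4/25).
R1 ← R1 − 9/25·R3.
R2 ← R2 + 1/25·R3.
R4 ← R4 − 13/25·R3.
R4 ← R4 / (61/4).
R1 ← R1 − 33/4·R4.
R2 ← R2 + 5/4·R4.
R3 ← R3 + 93/4·R4.
Reading off the reduced rows gives m = -2, n = -3, p = -2, q = -4.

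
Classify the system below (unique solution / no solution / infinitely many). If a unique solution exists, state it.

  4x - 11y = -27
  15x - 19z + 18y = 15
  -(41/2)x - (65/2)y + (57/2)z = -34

no solution

Row-reduce:
R1 ← R1 / (4).
R2 ← R2 − 15·R1.
R3 ← R3 + 41/2·R1.
R2 ← R2 / (237/4).
R1 ← R1 + 11/4·R2.
R3 ← R3 + 711/8·R2.
Row 3 reduces to 0 = 2, a contradiction. The system is inconsistent.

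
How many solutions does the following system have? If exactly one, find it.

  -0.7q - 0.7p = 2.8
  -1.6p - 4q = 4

p = -5, q = 1

Row-reduce the augmented matrix:
R1 ← R1 / (-7/10).
R2 ← R2 + 8/5·R1.
R2 ← R2 / (-12/5).
R1 ← R1 − 1·R2.
Reading off the reduced rows gives p = -5, q = 1.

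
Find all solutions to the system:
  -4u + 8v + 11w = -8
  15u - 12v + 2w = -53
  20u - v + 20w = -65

Row-reduce the augmented matrix:
R1 ← R1 / (-4).
R2 ← R2 − 15·R1.
R3 ← R3 − 20·R1.
R2 ← R2 / (18).
R1 ← R1 + 2·R2.
R3 ← R3 − 39·R2.
R3 ← R3 / (-449/24).
R1 ← R1 − 37/18·R3.
R2 ← R2 − 173/72·R3.
Reading off the reduced rows gives u = 1, v = 5, w = -4.

u = 1, v = 5, w = -4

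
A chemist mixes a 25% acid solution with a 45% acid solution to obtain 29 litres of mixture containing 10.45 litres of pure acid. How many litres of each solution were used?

litres of solution A: 13, litres of solution B: 16

Let a = litres of solution A, b = litres of solution B.
  a + b = 29
  (1/4)a + (9/20)b = 209/20
From equation 1: a = 29 − b.
Substitute into equation 2 and solve: b = 16.
Then a = 13.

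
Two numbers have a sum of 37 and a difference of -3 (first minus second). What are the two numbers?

Let x = first number, y = second number.
  x + y = 37
  x - y = -3
Row-reduce the augmented matrix:
R2 ← R2 − 1·R1.
R2 ← R2 / (-2).
R1 ← R1 − 1·R2.
Reading off the reduced rows gives x = 17, y = 20.

first number: 17, second number: 20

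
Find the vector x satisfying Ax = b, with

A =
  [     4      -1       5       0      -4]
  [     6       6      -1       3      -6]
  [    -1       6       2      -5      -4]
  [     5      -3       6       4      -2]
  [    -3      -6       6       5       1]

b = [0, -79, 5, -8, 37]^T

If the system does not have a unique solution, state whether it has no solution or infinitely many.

Row-reduce the augmented matrix:
R1 ← R1 / (4).
R2 ← R2 − 6·R1.
R3 ← R3 + 1·R1.
R4 ← R4 − 5·R1.
R5 ← R5 + 3·R1.
R2 ← R2 / (15/2).
R1 ← R1 + 1/4·R2.
R3 ← R3 − 23/4·R2.
R4 ← R4 + 7/4·R2.
R5 ← R5 + 27/4·R2.
R3 ← R3 / (293/30).
R1 ← R1 − 29/30·R3.
R2 ← R2 + 17/15·R3.
R4 ← R4 + 67/30·R3.
R5 ← R5 − 21/10·R3.
R4 ← R4 / (888/293).
R1 ← R1 − 241/293·R4.
R2 ← R2 + 131/293·R4.
R3 ← R3 + 219/293·R4.
R5 ← R5 − 2716/293·R4.
R5 ← R5 / (-733/111).
R1 ← R1 + 112/111·R5.
R2 ← R2 + 34/111·R5.
R3 ← R3 + 2/37·R5.
R4 ← R4 − 68/111·R5.
Reading off the reduced rows gives x_1 = -4, x_2 = -4, x_3 = 4, x_4 = -5, x_5 = 2.

x_1 = -4, x_2 = -4, x_3 = 4, x_4 = -5, x_5 = 2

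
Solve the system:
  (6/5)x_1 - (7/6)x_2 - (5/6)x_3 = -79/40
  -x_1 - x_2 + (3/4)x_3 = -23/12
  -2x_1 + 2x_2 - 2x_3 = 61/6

x_1 = -4/3, x_2 = 7/4, x_3 = -2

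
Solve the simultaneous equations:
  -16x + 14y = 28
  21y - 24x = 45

Row-reduce:
R1 ← R1 / (-16).
R2 ← R2 + 24·R1.
Row 2 reduces to 0 = 3, a contradiction. The system is inconsistent.

no solution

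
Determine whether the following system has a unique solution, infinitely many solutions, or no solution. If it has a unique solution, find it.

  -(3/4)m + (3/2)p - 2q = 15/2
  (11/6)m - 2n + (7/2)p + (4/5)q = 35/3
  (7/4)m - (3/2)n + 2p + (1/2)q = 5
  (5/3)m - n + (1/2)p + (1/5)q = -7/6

Row-reduce:
R1 ← R1 / (-3/4).
R2 ← R2 − 11/6·R1.
R3 ← R3 − 7/4·R1.
R4 ← R4 − 5/3·R1.
R2 ← R2 / (-2).
R3 ← R3 + 3/2·R2.
R4 ← R4 + 1·R2.
R3 ← R3 / (1/8).
R1 ← R1 + 2·R3.
R2 ← R2 + 43/12·R3.
R4 ← R4 − 1/4·R3.
Row 4 reduces to 0 = 1/2, a contradiction. The system is inconsistent.

no solution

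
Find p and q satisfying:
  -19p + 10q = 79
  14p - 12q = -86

Row-reduce the augmented matrix:
R1 ← R1 / (-19).
R2 ← R2 − 14·R1.
R2 ← R2 / (-88/19).
R1 ← R1 + 10/19·R2.
Reading off the reduced rows gives p = -1, q = 6.

p = -1, q = 6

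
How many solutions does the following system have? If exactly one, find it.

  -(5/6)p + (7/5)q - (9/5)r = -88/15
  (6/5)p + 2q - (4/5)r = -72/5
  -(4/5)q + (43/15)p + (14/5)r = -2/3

no solution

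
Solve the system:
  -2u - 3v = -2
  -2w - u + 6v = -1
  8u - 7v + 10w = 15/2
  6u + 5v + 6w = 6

Row-reduce:
R1 ← R1 / (-2).
R2 ← R2 + 1·R1.
R3 ← R3 − 8·R1.
R4 ← R4 − 6·R1.
R2 ← R2 / (15/2).
R1 ← R1 − 3/2·R2.
R3 ← R3 + 19·R2.
R4 ← R4 + 4·R2.
R3 ← R3 / (74/15).
R1 ← R1 − 2/5·R3.
R2 ← R2 + 4/15·R3.
R4 ← R4 − 74/15·R3.
Row 4 reduces to 0 = 1/2, a contradiction. The system is inconsistent.

no solution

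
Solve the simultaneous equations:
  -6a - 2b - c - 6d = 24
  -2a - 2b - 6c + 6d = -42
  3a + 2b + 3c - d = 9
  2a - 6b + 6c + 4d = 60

a = 0, b = -6, c = 6, d = -3

Row-reduce the augmented matrix:
R1 ← R1 / (-6).
R2 ← R2 + 2·R1.
R3 ← R3 − 3·R1.
R4 ← R4 − 2·R1.
R2 ← R2 / (-4/3).
R1 ← R1 − 1/3·R2.
R3 ← R3 − 1·R2.
R4 ← R4 + 20/3·R2.
R3 ← R3 / (-7/4).
R1 ← R1 + 5/4·R3.
R2 ← R2 − 17/4·R3.
R4 ← R4 − 34·R3.
R4 ← R4 / (6/7).
R1 ← R1 − 11/7·R4.
R2 ← R2 + 8/7·R4.
R3 ← R3 + 8/7·R4.
Reading off the reduced rows gives a = 0, b = -6, c = 6, d = -3.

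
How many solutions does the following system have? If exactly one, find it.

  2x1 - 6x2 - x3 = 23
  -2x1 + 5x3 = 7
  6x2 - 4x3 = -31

no solution

Row-reduce:
R1 ← R1 / (2).
R2 ← R2 + 2·R1.
R2 ← R2 / (-6).
R1 ← R1 + 3·R2.
R3 ← R3 − 6·R2.
Row 3 reduces to 0 = -1, a contradiction. The system is inconsistent.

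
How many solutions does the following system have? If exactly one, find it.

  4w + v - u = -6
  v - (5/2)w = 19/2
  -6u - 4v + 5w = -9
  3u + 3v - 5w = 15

no solution

Row-reduce:
R1 ← R1 / (-1).
R3 ← R3 + 6·R1.
R4 ← R4 − 3·R1.
R1 ← R1 + 1·R2.
R3 ← R3 + 10·R2.
R4 ← R4 − 6·R2.
R3 ← R3 / (-44).
R1 ← R1 + 13/2·R3.
R2 ← R2 + 5/2·R3.
R4 ← R4 − 22·R3.
Row 4 reduces to 0 = 1, a contradiction. The system is inconsistent.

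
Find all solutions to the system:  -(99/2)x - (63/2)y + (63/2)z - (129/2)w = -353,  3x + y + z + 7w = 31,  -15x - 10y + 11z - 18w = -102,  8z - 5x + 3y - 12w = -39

no solution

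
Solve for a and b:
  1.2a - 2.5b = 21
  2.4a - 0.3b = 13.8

a = 5, b = -6

Row-reduce the augmented matrix:
R1 ← R1 / (6/5).
R2 ← R2 − 12/5·R1.
R2 ← R2 / (47/10).
R1 ← R1 + 25/12·R2.
Reading off the reduced rows gives a = 5, b = -6.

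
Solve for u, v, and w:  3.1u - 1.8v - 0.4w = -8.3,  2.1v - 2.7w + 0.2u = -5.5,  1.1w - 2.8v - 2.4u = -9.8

Row-reduce the augmented matrix:
R1 ← R1 / (31/10).
R2 ← R2 − 1/5·R1.
R3 ← R3 + 12/5·R1.
R2 ← R2 / (687/310).
R1 ← R1 + 18/31·R2.
R3 ← R3 + 130/31·R2.
R3 ← R3 / (-5867/1374).
R1 ← R1 + 190/229·R3.
R2 ← R2 + 829/687·R3.
Reading off the reduced rows gives u = 1, v = 5, w = 6.

u = 1, v = 5, w = 6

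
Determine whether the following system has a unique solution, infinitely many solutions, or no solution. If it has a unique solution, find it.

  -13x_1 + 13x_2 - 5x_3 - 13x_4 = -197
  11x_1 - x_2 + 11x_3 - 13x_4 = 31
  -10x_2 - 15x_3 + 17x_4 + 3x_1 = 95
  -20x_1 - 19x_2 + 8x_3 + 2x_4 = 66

Row-reduce the augmented matrix:
R1 ← R1 / (-13).
R2 ← R2 − 11·R1.
R3 ← R3 − 3·R1.
R4 ← R4 + 20·R1.
R2 ← R2 / (10).
R1 ← R1 + 1·R2.
R3 ← R3 + 7·R2.
R4 ← R4 + 39·R2.
R3 ← R3 / (-742/65).
R1 ← R1 − 69/65·R3.
R2 ← R2 − 44/65·R3.
R4 ← R4 − 2736/65·R3.
R4 ← R4 / (-4342/53).
R1 ← R1 + 88/53·R4.
R2 ← R2 + 136/53·R4.
R3 ← R3 − 13/53·R4.
Reading off the reduced rows gives x_1 = 4, x_2 = -6, x_3 = 3, x_4 = 4.

x_1 = 4, x_2 = -6, x_3 = 3, x_4 = 4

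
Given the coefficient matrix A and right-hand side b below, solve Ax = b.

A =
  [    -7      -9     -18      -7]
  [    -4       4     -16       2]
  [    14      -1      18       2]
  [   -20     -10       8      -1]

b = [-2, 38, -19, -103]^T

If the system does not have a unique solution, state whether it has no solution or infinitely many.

x_1 = 2, x_2 = 5, x_3 = -2, x_4 = -3

Row-reduce the augmented matrix:
R1 ← R1 / (-7).
R2 ← R2 + 4·R1.
R3 ← R3 − 14·R1.
R4 ← R4 + 20·R1.
R2 ← R2 / (64/7).
R1 ← R1 − 9/7·R2.
R3 ← R3 + 19·R2.
R4 ← R4 − 110/7·R2.
R3 ← R3 / (-239/8).
R1 ← R1 − 27/8·R3.
R2 ← R2 + 5/8·R3.
R4 ← R4 − 277/4·R3.
R4 ← R4 / (2336/239).
R1 ← R1 − 50/239·R4.
R2 ← R2 − 309/478·R4.
R3 ← R3 + 15/956·R4.
Reading off the reduced rows gives x_1 = 2, x_2 = 5, x_3 = -2, x_4 = -3.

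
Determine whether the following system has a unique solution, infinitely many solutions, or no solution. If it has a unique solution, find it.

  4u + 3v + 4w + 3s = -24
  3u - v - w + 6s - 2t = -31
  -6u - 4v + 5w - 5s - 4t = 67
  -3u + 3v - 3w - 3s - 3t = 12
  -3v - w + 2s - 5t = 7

Row-reduce the augmented matrix:
R1 ← R1 / (4).
R2 ← R2 − 3·R1.
R3 ← R3 + 6·R1.
R4 ← R4 + 3·R1.
R2 ← R2 / (-13/4).
R1 ← R1 − 3/4·R2.
R3 ← R3 − 1/2·R2.
R4 ← R4 − 21/4·R2.
R5 ← R5 + 3·R2.
R3 ← R3 / (135/13).
R1 ← R1 − 1/13·R3.
R2 ← R2 − 16/13·R3.
R4 ← R4 + 84/13·R3.
R5 ← R5 − 35/13·R3.
R4 ← R4 / (241/45).
R1 ← R1 − 218/135·R4.
R2 ← R2 + 157/135·R4.
R3 ← R3 − 1/135·R4.
R5 ← R5 + 40/27·R4.
R5 ← R5 / (-1085/241).
R1 ← R1 − 544/241·R5.
R2 ← R2 + 195/241·R5.
R3 ← R3 + 97/241·R5.
R4 ← R4 + 401/241·R5.
Reading off the reduced rows gives u = -2, v = -3, w = 2, s = -5, t = -2.

u = -2, v = -3, w = 2, s = -5, t = -2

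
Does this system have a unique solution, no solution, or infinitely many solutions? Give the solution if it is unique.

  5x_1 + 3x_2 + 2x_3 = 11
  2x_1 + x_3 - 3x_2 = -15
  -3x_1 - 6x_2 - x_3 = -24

no solution

Row-reduce:
R1 ← R1 / (5).
R2 ← R2 − 2·R1.
R3 ← R3 + 3·R1.
R2 ← R2 / (-21/5).
R1 ← R1 − 3/5·R2.
R3 ← R3 + 21/5·R2.
Row 3 reduces to 0 = 2, a contradiction. The system is inconsistent.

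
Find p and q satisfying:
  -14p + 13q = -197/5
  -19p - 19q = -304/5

Row-reduce the augmented matrix:
R1 ← R1 / (-14).
R2 ← R2 + 19·R1.
R2 ← R2 / (-513/14).
R1 ← R1 + 13/14·R2.
Reading off the reduced rows gives p = 3, q = 1/5.

p = 3, q = 1/5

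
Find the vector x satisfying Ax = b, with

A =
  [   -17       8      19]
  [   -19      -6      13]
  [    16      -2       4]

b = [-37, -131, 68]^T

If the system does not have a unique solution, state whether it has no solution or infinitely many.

Row-reduce the augmented matrix:
R1 ← R1 / (-17).
R2 ← R2 + 19·R1.
R3 ← R3 − 16·R1.
R2 ← R2 / (-254/17).
R1 ← R1 + 8/17·R2.
R3 ← R3 − 94/17·R2.
R3 ← R3 / (2392/127).
R1 ← R1 + 109/127·R3.
R2 ← R2 − 70/127·R3.
Reading off the reduced rows gives x_1 = 5, x_2 = 6, x_3 = 0.

x_1 = 5, x_2 = 6, x_3 = 0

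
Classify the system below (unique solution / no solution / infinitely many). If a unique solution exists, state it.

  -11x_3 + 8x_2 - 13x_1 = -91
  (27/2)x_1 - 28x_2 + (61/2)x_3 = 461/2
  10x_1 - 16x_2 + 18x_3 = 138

Row-reduce:
R1 ← R1 / (-13).
R2 ← R2 − 27/2·R1.
R3 ← R3 − 10·R1.
R2 ← R2 / (-256/13).
R1 ← R1 + 8/13·R2.
R3 ← R3 + 128/13·R2.
Rank is 2 with 3 unknowns, leaving x_3 free.

infinitely many solutions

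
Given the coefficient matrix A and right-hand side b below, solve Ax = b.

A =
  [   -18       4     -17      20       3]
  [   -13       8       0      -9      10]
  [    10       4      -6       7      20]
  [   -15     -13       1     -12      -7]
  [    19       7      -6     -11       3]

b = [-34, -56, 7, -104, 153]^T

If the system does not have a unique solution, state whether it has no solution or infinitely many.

Row-reduce the augmented matrix:
R1 ← R1 / (-18).
R2 ← R2 + 13·R1.
R3 ← R3 − 10·R1.
R4 ← R4 + 15·R1.
R5 ← R5 − 19·R1.
R2 ← R2 / (46/9).
R1 ← R1 + 2/9·R2.
R3 ← R3 − 56/9·R2.
R4 ← R4 + 49/3·R2.
R5 ← R5 − 101/9·R2.
R3 ← R3 / (-699/23).
R1 ← R1 − 34/23·R3.
R2 ← R2 − 221/92·R3.
R4 ← R4 − 5005/92·R3.
R5 ← R5 + 4683/92·R3.
R4 ← R4 / (-56135/2796).
R1 ← R1 − 97/699·R4.
R2 ← R2 + 2515/2796·R4.
R3 ← R3 + 1073/699·R4.
R5 ← R5 + 15425/932·R4.
R5 ← R5 / (-696683/11227).
R1 ← R1 − 57336/56135·R5.
R2 ← R2 − 9236/11227·R5.
R3 ← R3 + 182269/56135·R5.
R4 ← R4 + 104142/56135·R5.
Reading off the reduced rows gives x_1 = 5, x_2 = 5, x_3 = -4, x_4 = -1, x_5 = -4.

x_1 = 5, x_2 = 5, x_3 = -4, x_4 = -1, x_5 = -4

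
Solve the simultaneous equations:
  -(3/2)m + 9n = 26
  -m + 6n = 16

no solution

Row-reduce:
R1 ← R1 / (-3/2).
R2 ← R2 + 1·R1.
Row 2 reduces to 0 = -4/3, a contradiction. The system is inconsistent.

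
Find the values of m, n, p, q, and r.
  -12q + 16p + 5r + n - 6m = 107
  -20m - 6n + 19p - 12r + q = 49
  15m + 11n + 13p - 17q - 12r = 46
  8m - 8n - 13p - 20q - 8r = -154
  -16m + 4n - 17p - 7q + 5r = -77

Row-reduce the augmented matrix:
R1 ← R1 / (-6).
R2 ← R2 + 20·R1.
R3 ← R3 − 15·R1.
R4 ← R4 − 8·R1.
R5 ← R5 + 16·R1.
R2 ← R2 / (-28/3).
R1 ← R1 + 1/6·R2.
R3 ← R3 − 27/2·R2.
R4 ← R4 + 20/3·R2.
R5 ← R5 − 4/3·R2.
R3 ← R3 / (187/56).
R1 ← R1 + 115/56·R3.
R2 ← R2 − 103/28·R3.
R4 ← R4 − 230/7·R3.
R5 ← R5 + 452/7·R3.
R4 ← R4 / (-34847/187).
R1 ← R1 − 1652/187·R4.
R2 ← R2 + 3356/187·R4.
R3 ← R3 − 689/187·R4.
R5 ← R5 − 50260/187·R4.
R5 ← R5 / (-6815711/34847).
R1 ← R1 + 191567/34847·R5.
R2 ← R2 − 262601/34847·R5.
R3 ← R3 + 136576/34847·R5.
R4 ← R4 + 78954/34847·R5.
Reading off the reduced rows gives m = 0, n = 3, p = 6, q = 1, r = 4.

m = 0, n = 3, p = 6, q = 1, r = 4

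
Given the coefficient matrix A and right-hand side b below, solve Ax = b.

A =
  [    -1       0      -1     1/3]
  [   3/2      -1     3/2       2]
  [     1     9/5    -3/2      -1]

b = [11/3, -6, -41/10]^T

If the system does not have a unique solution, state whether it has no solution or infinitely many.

infinitely many solutions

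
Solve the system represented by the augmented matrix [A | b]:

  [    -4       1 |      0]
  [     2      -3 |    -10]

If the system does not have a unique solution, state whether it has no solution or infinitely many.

x_1 = 1, x_2 = 4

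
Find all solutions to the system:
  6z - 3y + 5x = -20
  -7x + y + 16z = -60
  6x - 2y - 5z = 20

Row-reduce:
R1 ← R1 / (5).
R2 ← R2 + 7·R1.
R3 ← R3 − 6·R1.
R2 ← R2 / (-16/5).
R1 ← R1 + 3/5·R2.
R3 ← R3 − 8/5·R2.
Rank is 2 with 3 unknowns, leaving z free.

infinitely many solutions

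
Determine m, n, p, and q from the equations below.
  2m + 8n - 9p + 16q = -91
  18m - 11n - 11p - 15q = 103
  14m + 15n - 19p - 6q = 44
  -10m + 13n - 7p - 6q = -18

m = 4, n = 1, p = 3, q = -5

Row-reduce the augmented matrix:
R1 ← R1 / (2).
R2 ← R2 − 18·R1.
R3 ← R3 − 14·R1.
R4 ← R4 + 10·R1.
R2 ← R2 / (-83).
R1 ← R1 − 4·R2.
R3 ← R3 + 41·R2.
R4 ← R4 − 53·R2.
R3 ← R3 / (782/83).
R1 ← R1 + 187/166·R3.
R2 ← R2 + 70/83·R3.
R4 ← R4 + 606/83·R3.
R4 ← R4 / (-22720/391).
R1 ← R1 + 403/92·R4.
R2 ← R2 + 632/391·R4.
R3 ← R3 + 3275/782·R4.
Reading off the reduced rows gives m = 4, n = 1, p = 3, q = -5.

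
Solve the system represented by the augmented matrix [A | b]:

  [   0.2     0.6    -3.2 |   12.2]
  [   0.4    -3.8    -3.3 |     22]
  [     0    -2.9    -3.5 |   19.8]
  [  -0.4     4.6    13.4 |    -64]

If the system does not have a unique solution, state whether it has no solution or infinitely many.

x_1 = 3, x_2 = -2, x_3 = -4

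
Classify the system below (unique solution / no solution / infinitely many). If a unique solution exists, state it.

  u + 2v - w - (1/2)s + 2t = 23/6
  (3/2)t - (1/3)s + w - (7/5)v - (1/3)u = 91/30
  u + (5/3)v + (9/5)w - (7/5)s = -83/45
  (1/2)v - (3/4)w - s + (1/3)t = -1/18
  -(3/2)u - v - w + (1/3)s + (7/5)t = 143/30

Row-reduce the augmented matrix:
R2 ← R2 + 1/3·R1.
R3 ← R3 − 1·R1.
R5 ← R5 + 3/2·R1.
R2 ← R2 / (-11/15).
R1 ← R1 − 2·R2.
R3 ← R3 + 1/3·R2.
R4 ← R4 − 1/2·R2.
R5 ← R5 − 2·R2.
R3 ← R3 / (412/165).
R1 ← R1 − 9/11·R3.
R2 ← R2 + 10/11·R3.
R4 ← R4 + 13/44·R3.
R5 ← R5 + 15/22·R3.
R4 ← R4 / (-2341/1648).
R1 ← R1 + 677/412·R4.
R2 ← R2 − 45/103·R4.
R3 ← R3 + 111/412·R4.
R5 ← R5 + 4855/2472·R4.
R5 ← R5 / (6303019/842760).
R1 ← R1 − 202297/28092·R5.
R2 ← R2 + 33645/9364·R5.
R3 ← R3 + 6891/4682·R5.
R4 ← R4 + 14411/14046·R5.
Reading off the reduced rows gives u = -1, v = 1/3, w = 0, s = 1, t = 7/3.

u = -1, v = 1/3, w = 0, s = 1, t = 7/3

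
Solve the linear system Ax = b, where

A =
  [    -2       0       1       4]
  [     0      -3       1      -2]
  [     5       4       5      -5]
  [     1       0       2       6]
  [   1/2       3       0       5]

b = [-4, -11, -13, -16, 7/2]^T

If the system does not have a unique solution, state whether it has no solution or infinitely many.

Row-reduce:
R1 ← R1 / (-2).
R3 ← R3 − 5·R1.
R4 ← R4 − 1·R1.
R5 ← R5 − 1/2·R1.
R2 ← R2 / (-3).
R3 ← R3 − 4·R2.
R5 ← R5 − 3·R2.
R3 ← R3 / (53/6).
R1 ← R1 + 1/2·R3.
R2 ← R2 + 1/3·R3.
R4 ← R4 − 5/2·R3.
R5 ← R5 − 5/4·R3.
R4 ← R4 / (389/53).
R1 ← R1 + 99/53·R4.
R2 ← R2 − 40/53·R4.
R3 ← R3 − 14/53·R4.
R5 ← R5 − 389/106·R4.
Row 5 reduces to 0 = 1/2, a contradiction. The system is inconsistent.

no solution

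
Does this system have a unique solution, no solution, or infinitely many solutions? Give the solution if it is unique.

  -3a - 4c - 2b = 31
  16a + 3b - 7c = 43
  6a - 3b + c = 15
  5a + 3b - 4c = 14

a = 1, b = -5, c = -6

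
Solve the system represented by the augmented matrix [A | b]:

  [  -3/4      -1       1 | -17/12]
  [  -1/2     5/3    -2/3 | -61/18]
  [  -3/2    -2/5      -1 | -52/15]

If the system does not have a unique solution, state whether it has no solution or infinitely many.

Row-reduce the augmented matrix:
R1 ← R1 / (-3/4).
R2 ← R2 + 1/2·R1.
R3 ← R3 + 3/2·R1.
R2 ← R2 / (7/3).
R1 ← R1 − 4/3·R2.
R3 ← R3 − 8/5·R2.
R3 ← R3 / (-73/35).
R1 ← R1 + 4/7·R3.
R2 ← R2 + 4/7·R3.
Reading off the reduced rows gives x_1 = 3, x_2 = -4/3, x_3 = -1/2.

x_1 = 3, x_2 = -4/3, x_3 = -1/2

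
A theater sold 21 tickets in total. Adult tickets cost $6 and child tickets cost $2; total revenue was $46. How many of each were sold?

Let a = adult tickets, c = child tickets.
  a + c = 21
  6a + 2c = 46
From equation 1: a = 21 − c.
Substitute into equation 2 and solve: c = 20.
Then a = 1.

adult tickets: 1, child tickets: 20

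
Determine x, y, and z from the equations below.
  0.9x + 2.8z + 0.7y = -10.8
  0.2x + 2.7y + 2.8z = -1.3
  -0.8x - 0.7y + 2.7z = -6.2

x = -5, y = 3, z = -3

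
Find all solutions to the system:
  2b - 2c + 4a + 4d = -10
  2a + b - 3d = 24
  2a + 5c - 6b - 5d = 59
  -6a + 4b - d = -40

Row-reduce the augmented matrix:
R1 ← R1 / (4).
R2 ← R2 − 2·R1.
R3 ← R3 − 2·R1.
R4 ← R4 + 6·R1.
Swap R2 and R3.
R2 ← R2 / (-7).
R1 ← R1 − 1/2·R2.
R4 ← R4 − 7·R2.
R1 ← R1 + 1/14·R3.
R2 ← R2 + 6/7·R3.
R4 ← R4 − 3·R3.
R4 ← R4 / (13).
R1 ← R1 − 1/7·R4.
R2 ← R2 + 23/7·R4.
R3 ← R3 + 5·R4.
Reading off the reduced rows gives a = 5, b = -4, c = -1, d = -6.

a = 5, b = -4, c = -1, d = -6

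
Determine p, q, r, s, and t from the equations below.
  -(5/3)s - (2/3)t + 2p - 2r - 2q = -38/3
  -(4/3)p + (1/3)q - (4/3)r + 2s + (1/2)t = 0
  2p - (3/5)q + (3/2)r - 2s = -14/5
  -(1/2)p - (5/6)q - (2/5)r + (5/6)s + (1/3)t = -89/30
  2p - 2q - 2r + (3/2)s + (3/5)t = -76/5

Row-reduce the augmented matrix:
R1 ← R1 / (2).
R2 ← R2 + 4/3·R1.
R3 ← R3 − 2·R1.
R4 ← R4 + 1/2·R1.
R5 ← R5 − 2·R1.
R2 ← R2 / (-1).
R1 ← R1 + 1·R2.
R3 ← R3 − 7/5·R2.
R4 ← R4 + 4/3·R2.
R3 ← R3 / (-7/30).
R1 ← R1 − 5/3·R3.
R2 ← R2 − 8/3·R3.
R4 ← R4 − 239/90·R3.
R4 ← R4 / (12097/1260).
R1 ← R1 − 67/14·R4.
R2 ← R2 − 200/21·R4.
R3 ← R3 + 82/21·R4.
R5 ← R5 − 19/6·R4.
R5 ← R5 / (-94259/60485).
R1 ← R1 − 15947/24194·R5.
R2 ← R2 + 1065/24194·R5.
R3 ← R3 − 3545/12097·R5.
R4 ← R4 − 10792/12097·R5.
Reading off the reduced rows gives p = -2, q = 3, r = 2, s = 0, t = -2.

p = -2, q = 3, r = 2, s = 0, t = -2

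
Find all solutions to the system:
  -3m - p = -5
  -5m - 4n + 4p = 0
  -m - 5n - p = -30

Row-reduce the augmented matrix:
R1 ← R1 / (-3).
R2 ← R2 + 5·R1.
R3 ← R3 + 1·R1.
R2 ← R2 / (-4).
R3 ← R3 + 5·R2.
R3 ← R3 / (-31/4).
R1 ← R1 − 1/3·R3.
R2 ← R2 + 17/12·R3.
Reading off the reduced rows gives m = 0, n = 5, p = 5.

m = 0, n = 5, p = 5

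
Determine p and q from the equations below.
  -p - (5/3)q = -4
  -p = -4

From equation 1: p = 4 − 5/3·q.
Substitute into equation 2 and solve: q = 0.
Then p = 4.

p = 4, q = 0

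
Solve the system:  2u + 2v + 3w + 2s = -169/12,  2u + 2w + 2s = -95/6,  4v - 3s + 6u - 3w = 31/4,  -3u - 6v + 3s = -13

u = -8/3, v = 2, w = -9/4, s = -3

Row-reduce the augmented matrix:
R1 ← R1 / (2).
R2 ← R2 − 2·R1.
R3 ← R3 − 6·R1.
R4 ← R4 + 3·R1.
R2 ← R2 / (-2).
R1 ← R1 − 1·R2.
R3 ← R3 + 2·R2.
R4 ← R4 + 3·R2.
R3 ← R3 / (-11).
R1 ← R1 − 1·R3.
R2 ← R2 − 1/2·R3.
R4 ← R4 − 6·R3.
R4 ← R4 / (12/11).
R1 ← R1 − 2/11·R4.
R2 ← R2 + 9/22·R4.
R3 ← R3 − 9/11·R4.
Reading off the reduced rows gives u = -8/3, v = 2, w = -9/4, s = -3.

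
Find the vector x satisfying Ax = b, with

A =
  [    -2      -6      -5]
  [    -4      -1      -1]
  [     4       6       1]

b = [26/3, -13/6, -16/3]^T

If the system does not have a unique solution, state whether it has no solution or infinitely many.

Row-reduce the augmented matrix:
R1 ← R1 / (-2).
R2 ← R2 + 4·R1.
R3 ← R3 − 4·R1.
R2 ← R2 / (11).
R1 ← R1 − 3·R2.
R3 ← R3 + 6·R2.
R3 ← R3 / (-45/11).
R1 ← R1 − 1/22·R3.
R2 ← R2 − 9/11·R3.
Reading off the reduced rows gives x_1 = 1, x_2 = -3/2, x_3 = -1/3.

x_1 = 1, x_2 = -3/2, x_3 = -1/3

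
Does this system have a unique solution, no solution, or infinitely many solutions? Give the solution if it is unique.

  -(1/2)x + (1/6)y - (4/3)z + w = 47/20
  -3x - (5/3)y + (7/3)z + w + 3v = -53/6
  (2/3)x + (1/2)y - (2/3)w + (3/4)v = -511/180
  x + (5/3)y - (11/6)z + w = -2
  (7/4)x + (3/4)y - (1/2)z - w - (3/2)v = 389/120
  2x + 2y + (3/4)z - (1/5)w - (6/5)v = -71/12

x = -5/2, y = -7/5, z = -3, w = -8/3, v = -3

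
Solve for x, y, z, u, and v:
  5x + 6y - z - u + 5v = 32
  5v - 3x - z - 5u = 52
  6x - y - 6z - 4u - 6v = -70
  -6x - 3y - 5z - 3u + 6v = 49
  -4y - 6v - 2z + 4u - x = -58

x = -6, y = 6, z = 1, u = -2, v = 5

Row-reduce the augmented matrix:
R1 ← R1 / (5).
R2 ← R2 + 3·R1.
R3 ← R3 − 6·R1.
R4 ← R4 + 6·R1.
R5 ← R5 + 1·R1.
R2 ← R2 / (18/5).
R1 ← R1 − 6/5·R2.
R3 ← R3 + 41/5·R2.
R4 ← R4 − 21/5·R2.
R5 ← R5 + 14/5·R2.
R3 ← R3 / (-76/9).
R1 ← R1 − 1/3·R3.
R2 ← R2 + 4/9·R3.
R4 ← R4 + 13/3·R3.
R5 ← R5 + 31/9·R3.
R4 ← R4 / (196/19).
R1 ← R1 − 20/19·R4.
R2 ← R2 + 14/19·R4.
R3 ← R3 − 35/19·R4.
R5 ← R5 − 110/19·R4.
R5 ← R5 / (-50/49).
R1 ← R1 + 67/49·R5.
R2 ← R2 − 13/7·R5.
R3 ← R3 + 9/14·R5.
R4 ← R4 + 5/98·R5.
Reading off the reduced rows gives x = -6, y = 6, z = 1, u = -2, v = 5.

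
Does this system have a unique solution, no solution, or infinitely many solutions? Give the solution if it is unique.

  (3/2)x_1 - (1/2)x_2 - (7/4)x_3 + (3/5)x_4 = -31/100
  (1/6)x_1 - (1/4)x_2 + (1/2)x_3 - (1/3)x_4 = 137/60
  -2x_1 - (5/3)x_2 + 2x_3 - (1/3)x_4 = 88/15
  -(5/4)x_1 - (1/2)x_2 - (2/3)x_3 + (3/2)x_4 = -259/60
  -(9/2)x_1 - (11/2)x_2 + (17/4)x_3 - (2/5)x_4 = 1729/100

Row-reduce the augmented matrix:
R1 ← R1 / (3/2).
R2 ← R2 − 1/6·R1.
R3 ← R3 + 2·R1.
R4 ← R4 + 5/4·R1.
R5 ← R5 + 9/2·R1.
R2 ← R2 / (-7/36).
R1 ← R1 + 1/3·R2.
R3 ← R3 + 7/3·R2.
R4 ← R4 + 11/12·R2.
R5 ← R5 + 7·R2.
R3 ← R3 / (-26/3).
R1 ← R1 + 33/14·R3.
R2 ← R2 + 25/7·R3.
R4 ← R4 + 907/168·R3.
R5 ← R5 + 26·R3.
R4 ← R4 / (13211/21840).
R1 ← R1 + 631/1820·R4.
R2 ← R2 + 103/910·R4.
R3 ← R3 + 79/130·R4.
R5 reduces to 0 = 0, so the extra equation is consistent.
Reading off the reduced rows gives x_1 = 1, x_2 = -3, x_3 = 1, x_4 = -13/5.

x_1 = 1, x_2 = -3, x_3 = 1, x_4 = -13/5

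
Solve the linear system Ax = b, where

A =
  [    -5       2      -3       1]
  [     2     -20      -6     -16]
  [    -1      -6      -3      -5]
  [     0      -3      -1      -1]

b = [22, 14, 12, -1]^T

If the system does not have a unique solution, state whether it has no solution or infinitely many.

Row-reduce:
R1 ← R1 / (-5).
R2 ← R2 − 2·R1.
R3 ← R3 + 1·R1.
R2 ← R2 / (-96/5).
R1 ← R1 + 2/5·R2.
R3 ← R3 + 32/5·R2.
R4 ← R4 + 3·R2.
Swap R3 and R4.
R3 ← R3 / (1/8).
R1 ← R1 − 3/4·R3.
R2 ← R2 − 3/8·R3.
Rank is 3 with 4 unknowns, leaving x_4 free.

infinitely many solutions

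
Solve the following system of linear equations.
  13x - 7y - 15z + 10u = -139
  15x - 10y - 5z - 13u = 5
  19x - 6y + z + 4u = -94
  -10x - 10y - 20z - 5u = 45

Row-reduce the augmented matrix:
R1 ← R1 / (13).
R2 ← R2 − 15·R1.
R3 ← R3 − 19·R1.
R4 ← R4 + 10·R1.
R2 ← R2 / (-25/13).
R1 ← R1 + 7/13·R2.
R3 ← R3 − 55/13·R2.
R4 ← R4 + 200/13·R2.
R3 ← R3 / (50).
R1 ← R1 + 23/5·R3.
R2 ← R2 + 32/5·R3.
R4 ← R4 + 130·R3.
R4 ← R4 / (776/25).
R1 ← R1 − 2121/1250·R4.
R2 ← R2 − 2807/625·R4.
R3 ← R3 + 323/250·R4.
Reading off the reduced rows gives x = -5, y = -3, z = 3, u = -5.

x = -5, y = -3, z = 3, u = -5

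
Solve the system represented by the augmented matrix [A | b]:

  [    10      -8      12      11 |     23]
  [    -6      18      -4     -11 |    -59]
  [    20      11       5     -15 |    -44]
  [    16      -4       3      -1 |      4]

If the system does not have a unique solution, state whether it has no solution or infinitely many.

x_1 = -1, x_2 = -4, x_3 = 1, x_4 = -1

Row-reduce the augmented matrix:
R1 ← R1 / (10).
R2 ← R2 + 6·R1.
R3 ← R3 − 20·R1.
R4 ← R4 − 16·R1.
R2 ← R2 / (66/5).
R1 ← R1 + 4/5·R2.
R3 ← R3 − 27·R2.
R4 ← R4 − 44/5·R2.
R3 ← R3 / (-281/11).
R1 ← R1 − 46/33·R3.
R2 ← R2 − 8/33·R3.
R4 ← R4 + 55/3·R3.
R4 ← R4 / (3733/843).
R1 ← R1 + 1171/1686·R4.
R2 ← R2 + 505/843·R4.
R3 ← R3 − 308/281·R4.
Reading off the reduced rows gives x_1 = -1, x_2 = -4, x_3 = 1, x_4 = -1.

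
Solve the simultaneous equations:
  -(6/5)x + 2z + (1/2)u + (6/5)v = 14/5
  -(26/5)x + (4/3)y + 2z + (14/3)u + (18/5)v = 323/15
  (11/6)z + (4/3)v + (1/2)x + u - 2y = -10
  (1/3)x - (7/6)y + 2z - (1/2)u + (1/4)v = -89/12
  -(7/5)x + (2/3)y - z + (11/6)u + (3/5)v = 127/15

Row-reduce:
R1 ← R1 / (-6/5).
R2 ← R2 + 26/5·R1.
R3 ← R3 − 1/2·R1.
R4 ← R4 − 1/3·R1.
R5 ← R5 + 7/5·R1.
R2 ← R2 / (4/3).
R3 ← R3 + 2·R2.
R4 ← R4 + 7/6·R2.
R5 ← R5 − 2/3·R2.
R3 ← R3 / (-22/3).
R1 ← R1 + 5/3·R3.
R2 ← R2 + 5·R3.
R4 ← R4 + 59/18·R3.
R4 ← R4 / (-1235/3168).
R1 ← R1 + 815/528·R4.
R2 ← R2 + 265/176·R4.
R3 ← R3 + 119/176·R4.
Row 5 reduces to 0 = 1/2, a contradiction. The system is inconsistent.

no solution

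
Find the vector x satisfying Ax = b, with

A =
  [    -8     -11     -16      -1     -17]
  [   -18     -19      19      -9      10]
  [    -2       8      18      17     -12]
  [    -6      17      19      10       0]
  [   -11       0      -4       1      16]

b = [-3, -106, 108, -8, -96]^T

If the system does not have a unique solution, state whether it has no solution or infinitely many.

Row-reduce the augmented matrix:
R1 ← R1 / (-8).
R2 ← R2 + 18·R1.
R3 ← R3 + 2·R1.
R4 ← R4 + 6·R1.
R5 ← R5 + 11·R1.
R2 ← R2 / (23/4).
R1 ← R1 − 11/8·R2.
R3 ← R3 − 43/4·R2.
R4 ← R4 − 101/4·R2.
R5 ← R5 − 121/8·R2.
R3 ← R3 / (-1859/23).
R1 ← R1 + 513/46·R3.
R2 ← R2 − 220/23·R3.
R4 ← R4 + 4842/23·R3.
R5 ← R5 + 5827/46·R3.
R4 ← R4 / (-69541/1859).
R1 ← R1 + 8857/3718·R4.
R2 ← R2 − 399/169·R4.
R3 ← R3 + 687/1859·R4.
R5 ← R5 + 99205/3718·R4.
R5 ← R5 / (1809952/69541).
R1 ← R1 − 37270/69541·R5.
R2 ← R2 − 23213/69541·R5.
R3 ← R3 − 45801/69541·R5.
R4 ← R4 + 104122/69541·R5.
Reading off the reduced rows gives x_1 = 6, x_2 = -3, x_3 = 1, x_4 = 6, x_5 = -2.

x_1 = 6, x_2 = -3, x_3 = 1, x_4 = 6, x_5 = -2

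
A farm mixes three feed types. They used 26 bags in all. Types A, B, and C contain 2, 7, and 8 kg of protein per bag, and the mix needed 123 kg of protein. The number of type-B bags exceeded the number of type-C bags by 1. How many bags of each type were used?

Let a = type-A bags, b = type-B bags, c = type-C bags.
  a + b + c = 26
  2a + 7b + 8c = 123
  b - c = 1
Row-reduce the augmented matrix:
R2 ← R2 − 2·R1.
R2 ← R2 / (5).
R1 ← R1 − 1·R2.
R3 ← R3 − 1·R2.
R3 ← R3 / (-11/5).
R1 ← R1 + 1/5·R3.
R2 ← R2 − 6/5·R3.
Reading off the reduced rows gives a = 13, b = 7, c = 6.

type-A bags: 13, type-B bags: 7, type-C bags: 6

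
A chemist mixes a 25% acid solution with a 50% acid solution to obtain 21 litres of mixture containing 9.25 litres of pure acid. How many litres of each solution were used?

litres of solution A: 5, litres of solution B: 16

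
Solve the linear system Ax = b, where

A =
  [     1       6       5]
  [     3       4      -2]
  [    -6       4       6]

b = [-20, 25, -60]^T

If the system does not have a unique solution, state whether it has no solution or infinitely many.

x_1 = 5, x_2 = 0, x_3 = -5

Row-reduce the augmented matrix:
R2 ← R2 − 3·R1.
R3 ← R3 + 6·R1.
R2 ← R2 / (-14).
R1 ← R1 − 6·R2.
R3 ← R3 − 40·R2.
R3 ← R3 / (-88/7).
R1 ← R1 + 16/7·R3.
R2 ← R2 − 17/14·R3.
Reading off the reduced rows gives x_1 = 5, x_2 = 0, x_3 = -5.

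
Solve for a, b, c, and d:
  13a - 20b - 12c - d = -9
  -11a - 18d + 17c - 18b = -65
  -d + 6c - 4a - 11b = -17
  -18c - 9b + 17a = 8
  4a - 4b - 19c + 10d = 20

a = 1, b = 1, c = 0, d = 2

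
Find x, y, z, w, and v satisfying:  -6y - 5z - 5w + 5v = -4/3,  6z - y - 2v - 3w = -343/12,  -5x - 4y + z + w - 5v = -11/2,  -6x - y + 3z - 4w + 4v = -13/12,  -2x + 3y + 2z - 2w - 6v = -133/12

x = -2, y = 7/4, z = -8/3, w = 5/2, v = 5/3

Row-reduce the augmented matrix:
Swap R1 and R3.
R1 ← R1 / (-5).
R4 ← R4 + 6·R1.
R5 ← R5 + 2·R1.
R2 ← R2 / (-1).
R1 ← R1 − 4/5·R2.
R3 ← R3 + 6·R2.
R4 ← R4 − 19/5·R2.
R5 ← R5 − 23/5·R2.
R3 ← R3 / (-41).
R1 ← R1 − 23/5·R3.
R2 ← R2 + 6·R3.
R4 ← R4 − 123/5·R3.
R5 ← R5 − 146/5·R3.
R4 ← R4 / (-44/5).
R1 ← R1 + 234/205·R4.
R2 ← R2 − 45/41·R4.
R3 ← R3 + 13/41·R4.
R5 ← R5 + 1423/205·R4.
R5 ← R5 / (-19901/1804).
R1 ← R1 + 295/902·R5.
R2 ← R2 − 1955/1804·R5.
R3 ← R3 + 1567/1804·R5.
R4 ← R4 + 63/44·R5.
Reading off the reduced rows gives x = -2, y = 7/4, z = -8/3, w = 5/2, v = 5/3.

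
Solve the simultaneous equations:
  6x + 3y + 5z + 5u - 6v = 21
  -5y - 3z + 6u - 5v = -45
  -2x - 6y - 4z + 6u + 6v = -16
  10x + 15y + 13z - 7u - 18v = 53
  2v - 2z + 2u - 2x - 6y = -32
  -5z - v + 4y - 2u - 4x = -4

x = 5, y = 5, z = 0, u = 0, v = 4

Row-reduce the augmented matrix:
R1 ← R1 / (6).
R3 ← R3 + 2·R1.
R4 ← R4 − 10·R1.
R5 ← R5 + 2·R1.
R6 ← R6 + 4·R1.
R2 ← R2 / (-5).
R1 ← R1 − 1/2·R2.
R3 ← R3 + 5·R2.
R4 ← R4 − 10·R2.
R5 ← R5 + 5·R2.
R6 ← R6 − 6·R2.
R3 ← R3 / (2/3).
R1 ← R1 − 8/15·R3.
R2 ← R2 − 3/5·R3.
R4 ← R4 + 4/3·R3.
R5 ← R5 − 8/3·R3.
R6 ← R6 + 79/15·R3.
Swap R4 and R5.
R4 ← R4 / (-9).
R1 ← R1 − 1/10·R4.
R2 ← R2 + 27/10·R4.
R3 ← R3 − 5/2·R4.
R6 ← R6 − 217/10·R4.
Swap R5 and R6.
R5 ← R5 / (-659/45).
R1 ← R1 + 407/45·R5.
R2 ← R2 − 11/5·R5.
R3 ← R3 − 44/9·R5.
R4 ← R4 − 31/9·R5.
R6 reduces to 0 = 0, so the extra equation is consistent.
Reading off the reduced rows gives x = 5, y = 5, z = 0, u = 0, v = 4.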